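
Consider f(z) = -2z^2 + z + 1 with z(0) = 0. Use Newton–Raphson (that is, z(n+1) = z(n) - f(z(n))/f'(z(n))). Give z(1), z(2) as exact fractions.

f'(z) = -4z + 1.
f(0) = 1, f'(0) = 1, so z(1) = 0 - 1/1 = -1.
f(-1) = -2, f'(-1) = 5, so z(2) = (-1) - (-2)/5 = -3/5.

z(1) = -1, z(2) = -3/5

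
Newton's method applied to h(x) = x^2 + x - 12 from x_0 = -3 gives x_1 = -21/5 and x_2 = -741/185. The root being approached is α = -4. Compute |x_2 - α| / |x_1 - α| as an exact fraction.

x_1 - α = -21/5 - (-4) = -21/5 + 4 = -1/5, so |x_1 - α| = 1/5.
x_2 - α = -741/185 - (-4) = -741/185 + 4 = -1/185, so |x_2 - α| = 1/185.
Ratio = (1/185) / (1/5) = 1/37.

1/37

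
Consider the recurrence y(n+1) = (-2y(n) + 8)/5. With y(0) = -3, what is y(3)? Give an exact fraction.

176/125

y(1) = (-2·(-3) + 8)/5 = 14/5.
y(2) = (-2·(14/5) + 8)/5 = 12/25.
y(3) = (-2·(12/25) + 8)/5 = 176/125.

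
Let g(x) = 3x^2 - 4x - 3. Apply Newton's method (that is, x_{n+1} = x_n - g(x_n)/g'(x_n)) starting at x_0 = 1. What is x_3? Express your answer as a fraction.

411/217

g'(x) = 6x - 4.
g(1) = -4, g'(1) = 2, so x_1 = 1 - (-4)/2 = 3.
g(3) = 12, g'(3) = 14, so x_2 = 3 - 12/14 = 15/7.
g(15/7) = 108/49, g'(15/7) = 62/7, so x_3 = (15/7) - (108/49)/(62/7) = 411/217.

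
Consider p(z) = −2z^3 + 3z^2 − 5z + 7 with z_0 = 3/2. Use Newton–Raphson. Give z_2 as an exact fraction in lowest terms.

352377/243770

p'(z) = −6z^2 + 6z − 5.
p(3/2) = −1/2, p'(3/2) = −19/2, so z_1 = (3/2) − (−1/2)/(−19/2) = 55/38.
p(55/38) = −112/6859, p'(55/38) = −6415/722, so z_2 = (55/38) − (−112/6859)/(−6415/722) = 352377/243770.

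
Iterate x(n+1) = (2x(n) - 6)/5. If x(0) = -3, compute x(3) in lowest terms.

x(1) = (2·(-3) - 6)/5 = -12/5.
x(2) = (2·(-12/5) - 6)/5 = -54/25.
x(3) = (2·(-54/25) - 6)/5 = -258/125.

-258/125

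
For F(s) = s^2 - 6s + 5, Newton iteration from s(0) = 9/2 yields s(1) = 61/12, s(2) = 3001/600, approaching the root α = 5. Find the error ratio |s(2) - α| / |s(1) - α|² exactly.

6/25

s(1) - α = 61/12 - 5 = 1/12, so |s(1) - α| = 1/12.
s(2) - α = 3001/600 - 5 = 1/600, so |s(2) - α| = 1/600.
|s(1) - α|² = 1/144.
Ratio = (1/600) / (1/144) = 6/25.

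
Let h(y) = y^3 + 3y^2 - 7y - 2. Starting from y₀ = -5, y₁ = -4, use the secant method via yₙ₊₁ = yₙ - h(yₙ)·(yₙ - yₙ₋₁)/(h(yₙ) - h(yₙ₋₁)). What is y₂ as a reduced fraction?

h(-5) = -17, h(-4) = 10. y₂ = (-4) - 10·((-4) - (-5))/(10 - (-17)) = -118/27.

-118/27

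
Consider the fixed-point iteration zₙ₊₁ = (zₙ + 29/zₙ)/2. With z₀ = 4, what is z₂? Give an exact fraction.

3881/720

z₁ = (4 + 29/4)/2 = 45/8.
z₂ = (45/8 + 29/(45/8))/2 = 3881/720.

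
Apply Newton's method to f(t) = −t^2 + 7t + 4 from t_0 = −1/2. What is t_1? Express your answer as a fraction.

f'(t) = −2t + 7.
f(−1/2) = 1/4, f'(−1/2) = 8, so t_1 = (−1/2) − (1/4)/8 = −17/32.

−17/32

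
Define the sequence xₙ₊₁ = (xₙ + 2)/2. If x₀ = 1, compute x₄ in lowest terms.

x₁ = (1 + 2)/2 = 3/2.
x₂ = ((3/2) + 2)/2 = 7/4.
x₃ = ((7/4) + 2)/2 = 15/8.
x₄ = ((15/8) + 2)/2 = 31/16.

31/16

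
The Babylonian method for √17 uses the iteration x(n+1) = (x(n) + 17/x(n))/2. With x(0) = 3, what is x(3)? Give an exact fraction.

25889/6279

x(1) = (3 + 17/3)/2 = 13/3.
x(2) = (13/3 + 17/(13/3))/2 = 161/39.
x(3) = (161/39 + 17/(161/39))/2 = 25889/6279.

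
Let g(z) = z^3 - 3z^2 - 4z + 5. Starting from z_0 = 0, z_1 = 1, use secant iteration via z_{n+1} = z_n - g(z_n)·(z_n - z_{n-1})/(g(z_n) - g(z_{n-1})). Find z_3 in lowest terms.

215/251

g(0) = 5, g(1) = -1. z_2 = 1 - (-1)·(1 - 0)/((-1) - 5) = 5/6.
g(1) = -1, g(5/6) = 35/216. z_3 = (5/6) - (35/216)·((5/6) - 1)/((35/216) - (-1)) = 215/251.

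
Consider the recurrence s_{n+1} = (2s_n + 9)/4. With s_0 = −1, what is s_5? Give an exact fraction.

s_1 = (2·(−1) + 9)/4 = 7/4.
s_2 = (2·(7/4) + 9)/4 = 25/8.
s_3 = (2·(25/8) + 9)/4 = 61/16.
s_4 = (2·(61/16) + 9)/4 = 133/32.
s_5 = (2·(133/32) + 9)/4 = 277/64.

277/64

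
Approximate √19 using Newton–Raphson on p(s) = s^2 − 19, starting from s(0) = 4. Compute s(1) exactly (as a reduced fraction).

35/8

p'(s) = 2s.
p(4) = −3, p'(4) = 8, so s(1) = 4 − (−3)/8 = 35/8.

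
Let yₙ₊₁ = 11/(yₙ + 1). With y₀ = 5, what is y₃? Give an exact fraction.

y₁ = 11/(5 + 1) = 11/6.
y₂ = 11/(11/6 + 1) = 66/17.
y₃ = 11/(66/17 + 1) = 187/83.

187/83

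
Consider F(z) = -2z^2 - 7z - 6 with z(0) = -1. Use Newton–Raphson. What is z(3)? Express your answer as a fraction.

-382/255

F'(z) = -4z - 7.
F(-1) = -1, F'(-1) = -3, so z(1) = (-1) - (-1)/(-3) = -4/3.
F(-4/3) = -2/9, F'(-4/3) = -5/3, so z(2) = (-4/3) - (-2/9)/(-5/3) = -22/15.
F(-22/15) = -8/225, F'(-22/15) = -17/15, so z(3) = (-22/15) - (-8/225)/(-17/15) = -382/255.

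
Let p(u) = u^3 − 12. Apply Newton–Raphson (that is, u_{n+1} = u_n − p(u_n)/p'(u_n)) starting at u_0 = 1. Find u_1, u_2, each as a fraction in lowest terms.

u_1 = 14/3, u_2 = 1453/441

p'(u) = 3u^2.
p(1) = −11, p'(1) = 3, so u_1 = 1 − (−11)/3 = 14/3.
p(14/3) = 2420/27, p'(14/3) = 196/3, so u_2 = (14/3) − (2420/27)/(196/3) = 1453/441.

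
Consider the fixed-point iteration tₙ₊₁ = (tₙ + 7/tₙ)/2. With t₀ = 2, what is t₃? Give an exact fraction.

t₁ = (2 + 7/2)/2 = 11/4.
t₂ = (11/4 + 7/(11/4))/2 = 233/88.
t₃ = (233/88 + 7/(233/88))/2 = 108497/41008.

108497/41008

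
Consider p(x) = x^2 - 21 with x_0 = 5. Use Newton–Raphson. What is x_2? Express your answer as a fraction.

p'(x) = 2x.
p(5) = 4, p'(5) = 10, so x_1 = 5 - 4/10 = 23/5.
p(23/5) = 4/25, p'(23/5) = 46/5, so x_2 = (23/5) - (4/25)/(46/5) = 527/115.

527/115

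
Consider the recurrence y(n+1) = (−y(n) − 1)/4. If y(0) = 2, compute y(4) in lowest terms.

y(1) = (−2 − 1)/4 = −3/4.
y(2) = (−(−3/4) − 1)/4 = −1/16.
y(3) = (−(−1/16) − 1)/4 = −15/64.
y(4) = (−(−15/64) − 1)/4 = −49/256.

−49/256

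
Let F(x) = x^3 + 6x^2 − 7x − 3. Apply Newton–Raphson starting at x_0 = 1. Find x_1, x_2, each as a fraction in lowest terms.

F'(x) = 3x^2 + 12x − 7.
F(1) = −3, F'(1) = 8, so x_1 = 1 − (−3)/8 = 11/8.
F(11/8) = 675/512, F'(11/8) = 971/64, so x_2 = (11/8) − (675/512)/(971/64) = 5003/3884.

x_1 = 11/8, x_2 = 5003/3884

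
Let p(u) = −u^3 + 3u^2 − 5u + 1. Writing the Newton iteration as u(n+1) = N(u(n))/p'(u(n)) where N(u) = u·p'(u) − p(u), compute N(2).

−5

p'(u) = −3u^2 + 6u − 5.
N(u) = u·p'(u) − p(u) = u·(−3u^2 + 6u − 5) − (−u^3 + 3u^2 − 5u + 1) = −2u^3 + 3u^2 − 1.
N(2) = −5.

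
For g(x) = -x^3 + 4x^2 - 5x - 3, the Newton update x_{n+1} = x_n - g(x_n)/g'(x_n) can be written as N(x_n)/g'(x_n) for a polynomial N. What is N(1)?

g'(x) = -3x^2 + 8x - 5.
N(x) = x·g'(x) - g(x) = x·(-3x^2 + 8x - 5) - (-x^3 + 4x^2 - 5x - 3) = -2x^3 + 4x^2 + 3.
N(1) = 5.

5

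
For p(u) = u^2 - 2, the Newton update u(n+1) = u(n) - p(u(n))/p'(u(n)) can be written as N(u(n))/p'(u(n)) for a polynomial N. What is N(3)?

11

p'(u) = 2u.
N(u) = u·p'(u) - p(u) = u·(2u) - (u^2 - 2) = u^2 + 2.
N(3) = 11.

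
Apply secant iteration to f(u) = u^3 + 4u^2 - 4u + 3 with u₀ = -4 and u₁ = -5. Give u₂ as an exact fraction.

f(-4) = 19, f(-5) = -2. u₂ = (-5) - (-2)·((-5) - (-4))/((-2) - 19) = -103/21.

-103/21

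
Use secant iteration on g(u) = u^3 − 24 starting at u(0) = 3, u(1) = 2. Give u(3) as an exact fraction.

4650/1603

g(3) = 3, g(2) = −16. u(2) = 2 − (−16)·(2 − 3)/((−16) − 3) = 54/19.
g(2) = −16, g(54/19) = −7152/6859. u(3) = (54/19) − (−7152/6859)·((54/19) − 2)/((−7152/6859) − (−16)) = 4650/1603.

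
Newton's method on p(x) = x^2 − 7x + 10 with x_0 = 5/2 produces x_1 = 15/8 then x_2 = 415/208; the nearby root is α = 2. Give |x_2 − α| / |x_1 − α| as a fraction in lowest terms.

1/26

x_1 − α = 15/8 − 2 = −1/8, so |x_1 − α| = 1/8.
x_2 − α = 415/208 − 2 = −1/208, so |x_2 − α| = 1/208.
Ratio = (1/208) / (1/8) = 1/26.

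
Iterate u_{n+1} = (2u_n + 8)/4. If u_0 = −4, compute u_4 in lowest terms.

7/2

u_1 = (2·(−4) + 8)/4 = 0.
u_2 = (2·0 + 8)/4 = 2.
u_3 = (2·2 + 8)/4 = 3.
u_4 = (2·3 + 8)/4 = 7/2.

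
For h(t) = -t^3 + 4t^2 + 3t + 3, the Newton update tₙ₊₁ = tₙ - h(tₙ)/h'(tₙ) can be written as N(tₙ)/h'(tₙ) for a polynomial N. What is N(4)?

-67

h'(t) = -3t^2 + 8t + 3.
N(t) = t·h'(t) - h(t) = t·(-3t^2 + 8t + 3) - (-t^3 + 4t^2 + 3t + 3) = -2t^3 + 4t^2 - 3.
N(4) = -67.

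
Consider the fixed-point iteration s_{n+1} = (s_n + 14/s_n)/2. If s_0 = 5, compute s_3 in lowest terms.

17049841/4556760

s_1 = (5 + 14/5)/2 = 39/10.
s_2 = (39/10 + 14/(39/10))/2 = 2921/780.
s_3 = (2921/780 + 14/(2921/780))/2 = 17049841/4556760.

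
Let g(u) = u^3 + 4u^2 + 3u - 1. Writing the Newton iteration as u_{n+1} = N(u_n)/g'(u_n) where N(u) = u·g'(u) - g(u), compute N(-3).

-17

g'(u) = 3u^2 + 8u + 3.
N(u) = u·g'(u) - g(u) = u·(3u^2 + 8u + 3) - (u^3 + 4u^2 + 3u - 1) = 2u^3 + 4u^2 + 1.
N(-3) = -17.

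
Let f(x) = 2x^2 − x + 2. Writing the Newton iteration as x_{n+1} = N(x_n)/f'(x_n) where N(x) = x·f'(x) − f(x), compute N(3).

16

f'(x) = 4x − 1.
N(x) = x·f'(x) − f(x) = x·(4x − 1) − (2x^2 − x + 2) = 2x^2 − 2.
N(3) = 16.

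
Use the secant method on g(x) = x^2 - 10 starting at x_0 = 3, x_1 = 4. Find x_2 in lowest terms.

22/7

g(3) = -1, g(4) = 6. x_2 = 4 - 6·(4 - 3)/(6 - (-1)) = 22/7.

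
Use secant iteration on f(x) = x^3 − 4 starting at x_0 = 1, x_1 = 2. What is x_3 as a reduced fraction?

169/109

f(1) = −3, f(2) = 4. x_2 = 2 − 4·(2 − 1)/(4 − (−3)) = 10/7.
f(2) = 4, f(10/7) = −372/343. x_3 = (10/7) − (−372/343)·((10/7) − 2)/((−372/343) − 4) = 169/109.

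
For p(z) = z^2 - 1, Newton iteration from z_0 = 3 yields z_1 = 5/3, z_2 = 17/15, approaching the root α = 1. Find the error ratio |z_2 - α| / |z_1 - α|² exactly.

3/10

z_1 - α = 5/3 - 1 = 2/3, so |z_1 - α| = 2/3.
z_2 - α = 17/15 - 1 = 2/15, so |z_2 - α| = 2/15.
|z_1 - α|² = 4/9.
Ratio = (2/15) / (4/9) = 3/10.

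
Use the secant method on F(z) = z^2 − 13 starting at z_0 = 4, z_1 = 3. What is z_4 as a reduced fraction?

F(4) = 3, F(3) = −4. z_2 = 3 − (−4)·(3 − 4)/((−4) − 3) = 25/7.
F(3) = −4, F(25/7) = −12/49. z_3 = (25/7) − (−12/49)·((25/7) − 3)/((−12/49) − (−4)) = 83/23.
F(25/7) = −12/49, F(83/23) = 12/529. z_4 = (83/23) − (12/529)·((83/23) − (25/7))/((12/529) − (−12/49)) = 1042/289.

1042/289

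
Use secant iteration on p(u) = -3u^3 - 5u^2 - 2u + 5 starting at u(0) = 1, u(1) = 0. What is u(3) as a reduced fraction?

20/21

p(1) = -5, p(0) = 5. u(2) = 0 - 5·(0 - 1)/(5 - (-5)) = 1/2.
p(0) = 5, p(1/2) = 19/8. u(3) = (1/2) - (19/8)·((1/2) - 0)/((19/8) - 5) = 20/21.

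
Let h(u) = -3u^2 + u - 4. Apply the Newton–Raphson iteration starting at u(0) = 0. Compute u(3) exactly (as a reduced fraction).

3692/5543

h'(u) = -6u + 1.
h(0) = -4, h'(0) = 1, so u(1) = 0 - (-4)/1 = 4.
h(4) = -48, h'(4) = -23, so u(2) = 4 - (-48)/(-23) = 44/23.
h(44/23) = -6912/529, h'(44/23) = -241/23, so u(3) = (44/23) - (-6912/529)/(-241/23) = 3692/5543.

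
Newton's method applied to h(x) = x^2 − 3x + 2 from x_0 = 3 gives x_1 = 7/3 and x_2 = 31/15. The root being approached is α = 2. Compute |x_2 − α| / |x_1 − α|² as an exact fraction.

x_1 − α = 7/3 − 2 = 1/3, so |x_1 − α| = 1/3.
x_2 − α = 31/15 − 2 = 1/15, so |x_2 − α| = 1/15.
|x_1 − α|² = 1/9.
Ratio = (1/15) / (1/9) = 3/5.

3/5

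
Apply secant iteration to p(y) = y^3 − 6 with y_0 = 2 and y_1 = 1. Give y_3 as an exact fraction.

522/277

p(2) = 2, p(1) = −5. y_2 = 1 − (−5)·(1 − 2)/((−5) − 2) = 12/7.
p(1) = −5, p(12/7) = −330/343. y_3 = (12/7) − (−330/343)·((12/7) − 1)/((−330/343) − (−5)) = 522/277.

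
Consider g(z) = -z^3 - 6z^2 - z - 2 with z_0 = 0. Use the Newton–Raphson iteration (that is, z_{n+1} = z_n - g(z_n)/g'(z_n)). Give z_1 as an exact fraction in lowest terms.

g'(z) = -3z^2 - 12z - 1.
g(0) = -2, g'(0) = -1, so z_1 = 0 - (-2)/(-1) = -2.

-2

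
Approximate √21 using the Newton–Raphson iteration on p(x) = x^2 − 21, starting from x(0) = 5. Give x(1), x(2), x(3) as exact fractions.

p'(x) = 2x.
p(5) = 4, p'(5) = 10, so x(1) = 5 − 4/10 = 23/5.
p(23/5) = 4/25, p'(23/5) = 46/5, so x(2) = (23/5) − (4/25)/(46/5) = 527/115.
p(527/115) = 4/13225, p'(527/115) = 1054/115, so x(3) = (527/115) − (4/13225)/(1054/115) = 277727/60605.

x(1) = 23/5, x(2) = 527/115, x(3) = 277727/60605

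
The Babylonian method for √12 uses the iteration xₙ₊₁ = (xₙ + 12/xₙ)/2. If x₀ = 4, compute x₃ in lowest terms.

x₁ = (4 + 12/4)/2 = 7/2.
x₂ = (7/2 + 12/(7/2))/2 = 97/28.
x₃ = (97/28 + 12/(97/28))/2 = 18817/5432.

18817/5432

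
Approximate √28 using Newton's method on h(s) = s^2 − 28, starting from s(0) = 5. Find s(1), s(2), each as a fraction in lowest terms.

s(1) = 53/10, s(2) = 5609/1060

h'(s) = 2s.
h(5) = −3, h'(5) = 10, so s(1) = 5 − (−3)/10 = 53/10.
h(53/10) = 9/100, h'(53/10) = 53/5, so s(2) = (53/10) − (9/100)/(53/5) = 5609/1060.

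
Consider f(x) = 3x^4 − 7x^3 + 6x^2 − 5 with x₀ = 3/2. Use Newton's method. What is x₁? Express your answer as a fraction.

f'(x) = 12x^3 − 21x^2 + 12x.
f(3/2) = 1/16, f'(3/2) = 45/4, so x₁ = (3/2) − (1/16)/(45/4) = 269/180.

269/180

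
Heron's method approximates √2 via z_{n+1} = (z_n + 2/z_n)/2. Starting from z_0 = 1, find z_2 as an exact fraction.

z_1 = (1 + 2/1)/2 = 3/2.
z_2 = (3/2 + 2/(3/2))/2 = 17/12.

17/12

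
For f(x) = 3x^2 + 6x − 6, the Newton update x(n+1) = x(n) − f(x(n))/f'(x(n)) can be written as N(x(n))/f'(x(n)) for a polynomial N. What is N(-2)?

f'(x) = 6x + 6.
N(x) = x·f'(x) − f(x) = x·(6x + 6) − (3x^2 + 6x − 6) = 3x^2 + 6.
N(-2) = 18.

18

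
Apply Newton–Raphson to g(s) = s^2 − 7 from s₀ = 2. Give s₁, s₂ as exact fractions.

s₁ = 11/4, s₂ = 233/88

g'(s) = 2s.
g(2) = −3, g'(2) = 4, so s₁ = 2 − (−3)/4 = 11/4.
g(11/4) = 9/16, g'(11/4) = 11/2, so s₂ = (11/4) − (9/16)/(11/2) = 233/88.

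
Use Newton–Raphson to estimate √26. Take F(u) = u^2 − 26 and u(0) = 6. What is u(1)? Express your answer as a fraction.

31/6

F'(u) = 2u.
F(6) = 10, F'(6) = 12, so u(1) = 6 − 10/12 = 31/6.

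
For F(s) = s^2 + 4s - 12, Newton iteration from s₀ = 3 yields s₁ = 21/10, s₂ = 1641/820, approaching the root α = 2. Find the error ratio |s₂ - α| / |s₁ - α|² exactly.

s₁ - α = 21/10 - 2 = 1/10, so |s₁ - α| = 1/10.
s₂ - α = 1641/820 - 2 = 1/820, so |s₂ - α| = 1/820.
|s₁ - α|² = 1/100.
Ratio = (1/820) / (1/100) = 5/41.

5/41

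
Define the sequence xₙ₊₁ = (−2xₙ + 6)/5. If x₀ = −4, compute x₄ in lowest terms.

x₁ = (−2·(−4) + 6)/5 = 14/5.
x₂ = (−2·(14/5) + 6)/5 = 2/25.
x₃ = (−2·(2/25) + 6)/5 = 146/125.
x₄ = (−2·(146/125) + 6)/5 = 458/625.

458/625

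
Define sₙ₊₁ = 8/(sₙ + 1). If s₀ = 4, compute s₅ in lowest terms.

1256/581

s₁ = 8/(4 + 1) = 8/5.
s₂ = 8/(8/5 + 1) = 40/13.
s₃ = 8/(40/13 + 1) = 104/53.
s₄ = 8/(104/53 + 1) = 424/157.
s₅ = 8/(424/157 + 1) = 1256/581.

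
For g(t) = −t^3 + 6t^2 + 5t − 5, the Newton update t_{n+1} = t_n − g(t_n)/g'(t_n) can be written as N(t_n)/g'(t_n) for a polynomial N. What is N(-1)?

g'(t) = −3t^2 + 12t + 5.
N(t) = t·g'(t) − g(t) = t·(−3t^2 + 12t + 5) − (−t^3 + 6t^2 + 5t − 5) = −2t^3 + 6t^2 + 5.
N(-1) = 13.

13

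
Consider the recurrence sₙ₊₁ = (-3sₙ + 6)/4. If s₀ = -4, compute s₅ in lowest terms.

s₁ = (-3·(-4) + 6)/4 = 9/2.
s₂ = (-3·(9/2) + 6)/4 = -15/8.
s₃ = (-3·(-15/8) + 6)/4 = 93/32.
s₄ = (-3·(93/32) + 6)/4 = -87/128.
s₅ = (-3·(-87/128) + 6)/4 = 1029/512.

1029/512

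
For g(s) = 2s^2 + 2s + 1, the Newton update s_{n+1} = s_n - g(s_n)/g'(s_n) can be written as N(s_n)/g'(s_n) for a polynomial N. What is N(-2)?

7

g'(s) = 4s + 2.
N(s) = s·g'(s) - g(s) = s·(4s + 2) - (2s^2 + 2s + 1) = 2s^2 - 1.
N(-2) = 7.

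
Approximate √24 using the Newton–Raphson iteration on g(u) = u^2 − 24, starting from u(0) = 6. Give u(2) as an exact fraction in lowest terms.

49/10

g'(u) = 2u.
g(6) = 12, g'(6) = 12, so u(1) = 6 − 12/12 = 5.
g(5) = 1, g'(5) = 10, so u(2) = 5 − 1/10 = 49/10.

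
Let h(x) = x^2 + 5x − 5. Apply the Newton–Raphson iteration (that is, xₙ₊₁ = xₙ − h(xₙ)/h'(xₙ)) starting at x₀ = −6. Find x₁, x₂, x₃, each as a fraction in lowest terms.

h'(x) = 2x + 5.
h(−6) = 1, h'(−6) = −7, so x₁ = (−6) − 1/(−7) = −41/7.
h(−41/7) = 1/49, h'(−41/7) = −47/7, so x₂ = (−41/7) − (1/49)/(−47/7) = −1926/329.
h(−1926/329) = 1/108241, h'(−1926/329) = −2207/329, so x₃ = (−1926/329) − (1/108241)/(−2207/329) = −4250681/726103.

x₁ = −41/7, x₂ = −1926/329, x₃ = −4250681/726103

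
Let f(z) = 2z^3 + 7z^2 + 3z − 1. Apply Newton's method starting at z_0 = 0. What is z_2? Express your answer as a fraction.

f'(z) = 6z^2 + 14z + 3.
f(0) = −1, f'(0) = 3, so z_1 = 0 − (−1)/3 = 1/3.
f(1/3) = 23/27, f'(1/3) = 25/3, so z_2 = (1/3) − (23/27)/(25/3) = 52/225.

52/225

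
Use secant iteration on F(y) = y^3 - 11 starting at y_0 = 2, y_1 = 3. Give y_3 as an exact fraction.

F(2) = -3, F(3) = 16. y_2 = 3 - 16·(3 - 2)/(16 - (-3)) = 41/19.
F(3) = 16, F(41/19) = -6528/6859. y_3 = (41/19) - (-6528/6859)·((41/19) - 3)/((-6528/6859) - 16) = 16025/7267.

16025/7267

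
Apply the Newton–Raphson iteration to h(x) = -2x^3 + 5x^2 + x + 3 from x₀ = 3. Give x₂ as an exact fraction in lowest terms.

685545/239821

h'(x) = -6x^2 + 10x + 1.
h(3) = -3, h'(3) = -23, so x₁ = 3 - (-3)/(-23) = 66/23.
h(66/23) = -2637/12167, h'(66/23) = -10427/529, so x₂ = (66/23) - (-2637/12167)/(-10427/529) = 685545/239821.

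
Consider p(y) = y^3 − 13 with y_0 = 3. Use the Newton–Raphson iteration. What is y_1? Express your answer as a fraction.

67/27

p'(y) = 3y^2.
p(3) = 14, p'(3) = 27, so y_1 = 3 − 14/27 = 67/27.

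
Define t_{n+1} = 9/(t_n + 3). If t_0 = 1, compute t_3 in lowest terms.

t_1 = 9/(1 + 3) = 9/4.
t_2 = 9/(9/4 + 3) = 12/7.
t_3 = 9/(12/7 + 3) = 21/11.

21/11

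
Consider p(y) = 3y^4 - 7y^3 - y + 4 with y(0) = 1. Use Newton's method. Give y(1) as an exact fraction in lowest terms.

9/10

p'(y) = 12y^3 - 21y^2 - 1.
p(1) = -1, p'(1) = -10, so y(1) = 1 - (-1)/(-10) = 9/10.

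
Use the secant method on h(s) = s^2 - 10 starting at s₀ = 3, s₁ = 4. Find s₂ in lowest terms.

h(3) = -1, h(4) = 6. s₂ = 4 - 6·(4 - 3)/(6 - (-1)) = 22/7.

22/7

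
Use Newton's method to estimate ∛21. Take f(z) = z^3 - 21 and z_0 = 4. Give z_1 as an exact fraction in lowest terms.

f'(z) = 3z^2.
f(4) = 43, f'(4) = 48, so z_1 = 4 - 43/48 = 149/48.

149/48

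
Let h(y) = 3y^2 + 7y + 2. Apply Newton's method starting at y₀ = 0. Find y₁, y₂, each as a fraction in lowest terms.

h'(y) = 6y + 7.
h(0) = 2, h'(0) = 7, so y₁ = 0 - 2/7 = -2/7.
h(-2/7) = 12/49, h'(-2/7) = 37/7, so y₂ = (-2/7) - (12/49)/(37/7) = -86/259.

y₁ = -2/7, y₂ = -86/259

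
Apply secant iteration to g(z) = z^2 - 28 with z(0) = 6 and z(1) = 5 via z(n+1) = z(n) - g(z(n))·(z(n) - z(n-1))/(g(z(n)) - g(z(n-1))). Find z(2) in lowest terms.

58/11

g(6) = 8, g(5) = -3. z(2) = 5 - (-3)·(5 - 6)/((-3) - 8) = 58/11.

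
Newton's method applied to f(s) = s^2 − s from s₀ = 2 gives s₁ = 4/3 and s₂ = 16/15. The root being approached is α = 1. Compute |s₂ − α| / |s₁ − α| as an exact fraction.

s₁ − α = 4/3 − 1 = 1/3, so |s₁ − α| = 1/3.
s₂ − α = 16/15 − 1 = 1/15, so |s₂ − α| = 1/15.
Ratio = (1/15) / (1/3) = 1/5.

1/5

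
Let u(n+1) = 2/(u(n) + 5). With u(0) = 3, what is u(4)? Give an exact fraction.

u(1) = 2/(3 + 5) = 1/4.
u(2) = 2/(1/4 + 5) = 8/21.
u(3) = 2/(8/21 + 5) = 42/113.
u(4) = 2/(42/113 + 5) = 226/607.

226/607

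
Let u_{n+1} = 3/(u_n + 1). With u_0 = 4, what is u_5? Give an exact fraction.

141/116

u_1 = 3/(4 + 1) = 3/5.
u_2 = 3/(3/5 + 1) = 15/8.
u_3 = 3/(15/8 + 1) = 24/23.
u_4 = 3/(24/23 + 1) = 69/47.
u_5 = 3/(69/47 + 1) = 141/116.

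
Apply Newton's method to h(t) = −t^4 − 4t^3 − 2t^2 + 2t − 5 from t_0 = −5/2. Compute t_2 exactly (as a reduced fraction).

23405/3232

h'(t) = −4t^3 − 12t^2 − 4t + 2.
h(−5/2) = 15/16, h'(−5/2) = −1/2, so t_1 = (−5/2) − (15/16)/(−1/2) = −5/8.
h(−5/8) = −25425/4096, h'(−5/8) = 101/128, so t_2 = (−5/8) − (−25425/4096)/(101/128) = 23405/3232.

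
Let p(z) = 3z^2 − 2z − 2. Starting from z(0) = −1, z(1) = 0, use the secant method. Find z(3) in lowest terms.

p(−1) = 3, p(0) = −2. z(2) = 0 − (−2)·(0 − (−1))/((−2) − 3) = −2/5.
p(0) = −2, p(−2/5) = −18/25. z(3) = (−2/5) − (−18/25)·((−2/5) − 0)/((−18/25) − (−2)) = −5/8.

−5/8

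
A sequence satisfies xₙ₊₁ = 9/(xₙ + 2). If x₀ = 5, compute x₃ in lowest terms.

x₁ = 9/(5 + 2) = 9/7.
x₂ = 9/(9/7 + 2) = 63/23.
x₃ = 9/(63/23 + 2) = 207/109.

207/109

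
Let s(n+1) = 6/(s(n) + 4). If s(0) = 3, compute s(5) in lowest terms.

s(1) = 6/(3 + 4) = 6/7.
s(2) = 6/(6/7 + 4) = 21/17.
s(3) = 6/(21/17 + 4) = 102/89.
s(4) = 6/(102/89 + 4) = 267/229.
s(5) = 6/(267/229 + 4) = 1374/1183.

1374/1183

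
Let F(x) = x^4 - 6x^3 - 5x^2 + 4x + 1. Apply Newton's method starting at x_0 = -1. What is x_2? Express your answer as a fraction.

F'(x) = 4x^3 - 18x^2 - 10x + 4.
F(-1) = -1, F'(-1) = -8, so x_1 = (-1) - (-1)/(-8) = -9/8.
F(-9/8) = 1297/4096, F'(-9/8) = -1693/128, so x_2 = (-9/8) - (1297/4096)/(-1693/128) = -59651/54176.

-59651/54176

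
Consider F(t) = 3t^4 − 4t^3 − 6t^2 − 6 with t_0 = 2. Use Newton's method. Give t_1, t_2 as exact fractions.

t_1 = 31/12, t_2 = 316391/132432

F'(t) = 12t^3 − 12t^2 − 12t.
F(2) = −14, F'(2) = 24, so t_1 = 2 − (−14)/24 = 31/12.
F(31/12) = 42875/2304, F'(31/12) = 13795/144, so t_2 = (31/12) − (42875/2304)/(13795/144) = 316391/132432.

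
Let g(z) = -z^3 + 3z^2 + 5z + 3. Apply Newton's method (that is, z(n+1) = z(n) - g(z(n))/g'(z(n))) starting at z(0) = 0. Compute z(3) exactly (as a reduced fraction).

g'(z) = -3z^2 + 6z + 5.
g(0) = 3, g'(0) = 5, so z(1) = 0 - 3/5 = -3/5.
g(-3/5) = 162/125, g'(-3/5) = 8/25, so z(2) = (-3/5) - (162/125)/(8/25) = -93/20.
g(-93/20) = 1161297/8000, g'(-93/20) = -35107/400, so z(3) = (-93/20) - (1161297/8000)/(-35107/400) = -1051827/351070.

-1051827/351070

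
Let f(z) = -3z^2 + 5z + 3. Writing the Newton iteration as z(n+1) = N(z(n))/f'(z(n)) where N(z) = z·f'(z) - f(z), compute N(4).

-51

f'(z) = -6z + 5.
N(z) = z·f'(z) - f(z) = z·(-6z + 5) - (-3z^2 + 5z + 3) = -3z^2 - 3.
N(4) = -51.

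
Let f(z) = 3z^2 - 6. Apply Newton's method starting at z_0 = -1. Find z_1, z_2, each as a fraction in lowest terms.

f'(z) = 6z.
f(-1) = -3, f'(-1) = -6, so z_1 = (-1) - (-3)/(-6) = -3/2.
f(-3/2) = 3/4, f'(-3/2) = -9, so z_2 = (-3/2) - (3/4)/(-9) = -17/12.

z_1 = -3/2, z_2 = -17/12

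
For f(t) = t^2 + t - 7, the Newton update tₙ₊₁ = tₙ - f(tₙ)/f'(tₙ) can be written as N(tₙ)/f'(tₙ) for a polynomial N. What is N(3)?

f'(t) = 2t + 1.
N(t) = t·f'(t) - f(t) = t·(2t + 1) - (t^2 + t - 7) = t^2 + 7.
N(3) = 16.

16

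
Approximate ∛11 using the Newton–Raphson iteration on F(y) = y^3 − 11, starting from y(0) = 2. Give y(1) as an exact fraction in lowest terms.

9/4

F'(y) = 3y^2.
F(2) = −3, F'(2) = 12, so y(1) = 2 − (−3)/12 = 9/4.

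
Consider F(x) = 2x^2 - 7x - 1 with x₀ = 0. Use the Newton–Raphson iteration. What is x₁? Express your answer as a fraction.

F'(x) = 4x - 7.
F(0) = -1, F'(0) = -7, so x₁ = 0 - (-1)/(-7) = -1/7.

-1/7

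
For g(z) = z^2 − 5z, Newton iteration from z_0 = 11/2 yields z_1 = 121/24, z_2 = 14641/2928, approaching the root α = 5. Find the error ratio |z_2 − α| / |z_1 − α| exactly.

z_1 − α = 121/24 − 5 = 1/24, so |z_1 − α| = 1/24.
z_2 − α = 14641/2928 − 5 = 1/2928, so |z_2 − α| = 1/2928.
Ratio = (1/2928) / (1/24) = 1/122.

1/122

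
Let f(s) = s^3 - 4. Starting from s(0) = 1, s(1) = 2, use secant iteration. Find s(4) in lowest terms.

f(1) = -3, f(2) = 4. s(2) = 2 - 4·(2 - 1)/(4 - (-3)) = 10/7.
f(2) = 4, f(10/7) = -372/343. s(3) = (10/7) - (-372/343)·((10/7) - 2)/((-372/343) - 4) = 169/109.
f(10/7) = -372/343, f(169/109) = -353307/1295029. s(4) = (169/109) - (-353307/1295029)·((169/109) - (10/7))/((-353307/1295029) - (-372/343)) = 2056682/1292353.

2056682/1292353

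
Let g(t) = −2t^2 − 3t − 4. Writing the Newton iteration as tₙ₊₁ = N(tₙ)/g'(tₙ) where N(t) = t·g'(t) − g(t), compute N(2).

g'(t) = −4t − 3.
N(t) = t·g'(t) − g(t) = t·(−4t − 3) − (−2t^2 − 3t − 4) = −2t^2 + 4.
N(2) = −4.

−4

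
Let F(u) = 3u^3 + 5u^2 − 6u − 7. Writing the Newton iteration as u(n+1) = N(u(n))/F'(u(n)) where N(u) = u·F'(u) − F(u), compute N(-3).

−110

F'(u) = 9u^2 + 10u − 6.
N(u) = u·F'(u) − F(u) = u·(9u^2 + 10u − 6) − (3u^3 + 5u^2 − 6u − 7) = 6u^3 + 5u^2 + 7.
N(-3) = −110.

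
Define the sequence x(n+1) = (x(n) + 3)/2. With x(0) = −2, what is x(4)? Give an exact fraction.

x(1) = ((−2) + 3)/2 = 1/2.
x(2) = ((1/2) + 3)/2 = 7/4.
x(3) = ((7/4) + 3)/2 = 19/8.
x(4) = ((19/8) + 3)/2 = 43/16.

43/16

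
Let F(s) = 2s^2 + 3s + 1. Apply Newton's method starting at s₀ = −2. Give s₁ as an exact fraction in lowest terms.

−7/5

F'(s) = 4s + 3.
F(−2) = 3, F'(−2) = −5, so s₁ = (−2) − 3/(−5) = −7/5.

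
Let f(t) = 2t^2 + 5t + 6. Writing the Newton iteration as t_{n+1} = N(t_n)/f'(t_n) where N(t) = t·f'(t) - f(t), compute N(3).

12

f'(t) = 4t + 5.
N(t) = t·f'(t) - f(t) = t·(4t + 5) - (2t^2 + 5t + 6) = 2t^2 - 6.
N(3) = 12.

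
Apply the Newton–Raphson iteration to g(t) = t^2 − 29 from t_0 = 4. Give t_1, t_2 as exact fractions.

t_1 = 45/8, t_2 = 3881/720

g'(t) = 2t.
g(4) = −13, g'(4) = 8, so t_1 = 4 − (−13)/8 = 45/8.
g(45/8) = 169/64, g'(45/8) = 45/4, so t_2 = (45/8) − (169/64)/(45/4) = 3881/720.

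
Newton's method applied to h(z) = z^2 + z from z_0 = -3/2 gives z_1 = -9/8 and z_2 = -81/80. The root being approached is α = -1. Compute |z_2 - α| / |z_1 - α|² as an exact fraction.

4/5

z_1 - α = -9/8 - (-1) = -9/8 + 1 = -1/8, so |z_1 - α| = 1/8.
z_2 - α = -81/80 - (-1) = -81/80 + 1 = -1/80, so |z_2 - α| = 1/80.
|z_1 - α|² = 1/64.
Ratio = (1/80) / (1/64) = 4/5.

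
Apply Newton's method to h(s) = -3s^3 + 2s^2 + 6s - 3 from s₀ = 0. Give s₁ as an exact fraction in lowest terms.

h'(s) = -9s^2 + 4s + 6.
h(0) = -3, h'(0) = 6, so s₁ = 0 - (-3)/6 = 1/2.

1/2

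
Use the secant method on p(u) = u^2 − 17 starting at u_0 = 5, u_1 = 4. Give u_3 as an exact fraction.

301/73

p(5) = 8, p(4) = −1. u_2 = 4 − (−1)·(4 − 5)/((−1) − 8) = 37/9.
p(4) = −1, p(37/9) = −8/81. u_3 = (37/9) − (−8/81)·((37/9) − 4)/((−8/81) − (−1)) = 301/73.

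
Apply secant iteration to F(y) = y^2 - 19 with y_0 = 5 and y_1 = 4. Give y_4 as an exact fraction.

F(5) = 6, F(4) = -3. y_2 = 4 - (-3)·(4 - 5)/((-3) - 6) = 13/3.
F(4) = -3, F(13/3) = -2/9. y_3 = (13/3) - (-2/9)·((13/3) - 4)/((-2/9) - (-3)) = 109/25.
F(13/3) = -2/9, F(109/25) = 6/625. y_4 = (109/25) - (6/625)·((109/25) - (13/3))/((6/625) - (-2/9)) = 1421/326.

1421/326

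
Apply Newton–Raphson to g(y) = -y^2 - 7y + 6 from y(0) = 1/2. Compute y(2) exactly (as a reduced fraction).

g'(y) = -2y - 7.
g(1/2) = 9/4, g'(1/2) = -8, so y(1) = (1/2) - (9/4)/(-8) = 25/32.
g(25/32) = -81/1024, g'(25/32) = -137/16, so y(2) = (25/32) - (-81/1024)/(-137/16) = 6769/8768.

6769/8768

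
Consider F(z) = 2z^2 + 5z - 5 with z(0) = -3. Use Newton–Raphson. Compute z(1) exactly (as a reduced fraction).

-23/7

F'(z) = 4z + 5.
F(-3) = -2, F'(-3) = -7, so z(1) = (-3) - (-2)/(-7) = -23/7.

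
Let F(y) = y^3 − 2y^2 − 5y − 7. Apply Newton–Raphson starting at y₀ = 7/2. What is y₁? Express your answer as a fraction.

F'(y) = 3y^2 − 4y − 5.
F(7/2) = −49/8, F'(7/2) = 71/4, so y₁ = (7/2) − (−49/8)/(71/4) = 273/71.

273/71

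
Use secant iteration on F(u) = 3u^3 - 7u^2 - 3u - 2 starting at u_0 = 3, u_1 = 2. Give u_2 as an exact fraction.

50/19

F(3) = 7, F(2) = -12. u_2 = 2 - (-12)·(2 - 3)/((-12) - 7) = 50/19.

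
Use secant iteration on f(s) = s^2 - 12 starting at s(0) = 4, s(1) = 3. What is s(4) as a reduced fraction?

f(4) = 4, f(3) = -3. s(2) = 3 - (-3)·(3 - 4)/((-3) - 4) = 24/7.
f(3) = -3, f(24/7) = -12/49. s(3) = (24/7) - (-12/49)·((24/7) - 3)/((-12/49) - (-3)) = 52/15.
f(24/7) = -12/49, f(52/15) = 4/225. s(4) = (52/15) - (4/225)·((52/15) - (24/7))/((4/225) - (-12/49)) = 627/181.

627/181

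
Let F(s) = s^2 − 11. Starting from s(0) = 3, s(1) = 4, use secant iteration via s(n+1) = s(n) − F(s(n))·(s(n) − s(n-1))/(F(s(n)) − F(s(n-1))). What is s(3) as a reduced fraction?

F(3) = −2, F(4) = 5. s(2) = 4 − 5·(4 − 3)/(5 − (−2)) = 23/7.
F(4) = 5, F(23/7) = −10/49. s(3) = (23/7) − (−10/49)·((23/7) − 4)/((−10/49) − 5) = 169/51.

169/51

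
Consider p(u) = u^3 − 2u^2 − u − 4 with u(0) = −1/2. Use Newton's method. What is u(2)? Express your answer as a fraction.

1700/329

p'(u) = 3u^2 − 4u − 1.
p(−1/2) = −33/8, p'(−1/2) = 7/4, so u(1) = (−1/2) − (−33/8)/(7/4) = 13/7.
p(13/7) = −2178/343, p'(13/7) = 94/49, so u(2) = (13/7) − (−2178/343)/(94/49) = 1700/329.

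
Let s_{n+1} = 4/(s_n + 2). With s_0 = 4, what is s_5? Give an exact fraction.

s_1 = 4/(4 + 2) = 2/3.
s_2 = 4/(2/3 + 2) = 3/2.
s_3 = 4/(3/2 + 2) = 8/7.
s_4 = 4/(8/7 + 2) = 14/11.
s_5 = 4/(14/11 + 2) = 11/9.

11/9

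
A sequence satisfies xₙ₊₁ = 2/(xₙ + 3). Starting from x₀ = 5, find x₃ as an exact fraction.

x₁ = 2/(5 + 3) = 1/4.
x₂ = 2/(1/4 + 3) = 8/13.
x₃ = 2/(8/13 + 3) = 26/47.

26/47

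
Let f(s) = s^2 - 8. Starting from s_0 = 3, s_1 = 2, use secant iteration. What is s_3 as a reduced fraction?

f(3) = 1, f(2) = -4. s_2 = 2 - (-4)·(2 - 3)/((-4) - 1) = 14/5.
f(2) = -4, f(14/5) = -4/25. s_3 = (14/5) - (-4/25)·((14/5) - 2)/((-4/25) - (-4)) = 17/6.

17/6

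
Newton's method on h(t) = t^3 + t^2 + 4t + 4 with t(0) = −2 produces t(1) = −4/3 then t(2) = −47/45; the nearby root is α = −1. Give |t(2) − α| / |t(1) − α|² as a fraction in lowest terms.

t(1) − α = −4/3 − (−1) = −4/3 + 1 = −1/3, so |t(1) − α| = 1/3.
t(2) − α = −47/45 − (−1) = −47/45 + 1 = −2/45, so |t(2) − α| = 2/45.
|t(1) − α|² = 1/9.
Ratio = (2/45) / (1/9) = 2/5.

2/5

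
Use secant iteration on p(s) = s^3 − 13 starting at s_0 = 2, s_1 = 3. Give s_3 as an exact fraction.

p(2) = −5, p(3) = 14. s_2 = 3 − 14·(3 − 2)/(14 − (−5)) = 43/19.
p(3) = 14, p(43/19) = −9660/6859. s_3 = (43/19) − (−9660/6859)·((43/19) − 3)/((−9660/6859) − 14) = 17593/7549.

17593/7549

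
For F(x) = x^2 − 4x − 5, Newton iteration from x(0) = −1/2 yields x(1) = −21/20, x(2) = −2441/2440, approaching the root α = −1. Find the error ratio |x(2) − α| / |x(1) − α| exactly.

x(1) − α = −21/20 − (−1) = −21/20 + 1 = −1/20, so |x(1) − α| = 1/20.
x(2) − α = −2441/2440 − (−1) = −2441/2440 + 1 = −1/2440, so |x(2) − α| = 1/2440.
Ratio = (1/2440) / (1/20) = 1/122.

1/122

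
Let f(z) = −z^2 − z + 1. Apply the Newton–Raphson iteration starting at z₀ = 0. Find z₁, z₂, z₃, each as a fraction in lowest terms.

z₁ = 1, z₂ = 2/3, z₃ = 13/21

f'(z) = −2z − 1.
f(0) = 1, f'(0) = −1, so z₁ = 0 − 1/(−1) = 1.
f(1) = −1, f'(1) = −3, so z₂ = 1 − (−1)/(−3) = 2/3.
f(2/3) = −1/9, f'(2/3) = −7/3, so z₃ = (2/3) − (−1/9)/(−7/3) = 13/21.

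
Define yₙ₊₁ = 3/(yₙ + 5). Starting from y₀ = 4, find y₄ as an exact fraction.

267/493

y₁ = 3/(4 + 5) = 1/3.
y₂ = 3/(1/3 + 5) = 9/16.
y₃ = 3/(9/16 + 5) = 48/89.
y₄ = 3/(48/89 + 5) = 267/493.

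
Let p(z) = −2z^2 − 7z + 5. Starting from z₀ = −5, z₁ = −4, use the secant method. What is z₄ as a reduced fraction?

p(−5) = −10, p(−4) = 1. z₂ = (−4) − 1·((−4) − (−5))/(1 − (−10)) = −45/11.
p(−4) = 1, p(−45/11) = 20/121. z₃ = (−45/11) − (20/121)·((−45/11) − (−4))/((20/121) − 1) = −415/101.
p(−45/11) = 20/121, p(−415/101) = −40/10201. z₄ = (−415/101) − (−40/10201)·((−415/101) − (−45/11))/((−40/10201) − (20/121)) = −42905/10443.

−42905/10443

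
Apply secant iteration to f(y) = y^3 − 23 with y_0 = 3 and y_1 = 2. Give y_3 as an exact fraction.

f(3) = 4, f(2) = −15. y_2 = 2 − (−15)·(2 − 3)/((−15) − 4) = 53/19.
f(2) = −15, f(53/19) = −8880/6859. y_3 = (53/19) − (−8880/6859)·((53/19) − 2)/((−8880/6859) − (−15)) = 5983/2089.

5983/2089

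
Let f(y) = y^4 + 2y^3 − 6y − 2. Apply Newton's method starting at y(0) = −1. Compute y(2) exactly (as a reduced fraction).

−499/1456

f'(y) = 4y^3 + 6y^2 − 6.
f(−1) = 3, f'(−1) = −4, so y(1) = (−1) − 3/(−4) = −1/4.
f(−1/4) = −135/256, f'(−1/4) = −91/16, so y(2) = (−1/4) − (−135/256)/(−91/16) = −499/1456.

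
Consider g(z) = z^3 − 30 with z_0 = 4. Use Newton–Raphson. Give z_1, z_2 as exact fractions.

z_1 = 79/24, z_2 = 700399/224676

g'(z) = 3z^2.
g(4) = 34, g'(4) = 48, so z_1 = 4 − 34/48 = 79/24.
g(79/24) = 78319/13824, g'(79/24) = 6241/192, so z_2 = (79/24) − (78319/13824)/(6241/192) = 700399/224676.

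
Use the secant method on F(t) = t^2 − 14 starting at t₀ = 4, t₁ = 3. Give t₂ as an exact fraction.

F(4) = 2, F(3) = −5. t₂ = 3 − (−5)·(3 − 4)/((−5) − 2) = 26/7.

26/7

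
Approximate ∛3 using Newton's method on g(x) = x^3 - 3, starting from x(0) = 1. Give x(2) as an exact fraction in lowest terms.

g'(x) = 3x^2.
g(1) = -2, g'(1) = 3, so x(1) = 1 - (-2)/3 = 5/3.
g(5/3) = 44/27, g'(5/3) = 25/3, so x(2) = (5/3) - (44/27)/(25/3) = 331/225.

331/225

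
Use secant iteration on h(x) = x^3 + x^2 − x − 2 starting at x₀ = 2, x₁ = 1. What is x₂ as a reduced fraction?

10/9

h(2) = 8, h(1) = −1. x₂ = 1 − (−1)·(1 − 2)/((−1) − 8) = 10/9.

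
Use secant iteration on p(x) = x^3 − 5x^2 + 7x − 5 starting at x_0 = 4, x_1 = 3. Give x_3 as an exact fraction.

p(4) = 7, p(3) = −2. x_2 = 3 − (−2)·(3 − 4)/((−2) − 7) = 29/9.
p(3) = −2, p(29/9) = −658/729. x_3 = (29/9) − (−658/729)·((29/9) − 3)/((−658/729) − (−2)) = 681/200.

681/200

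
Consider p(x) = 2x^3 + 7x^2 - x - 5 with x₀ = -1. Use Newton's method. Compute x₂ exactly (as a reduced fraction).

p'(x) = 6x^2 + 14x - 1.
p(-1) = 1, p'(-1) = -9, so x₁ = (-1) - 1/(-9) = -8/9.
p(-8/9) = 11/729, p'(-8/9) = -235/27, so x₂ = (-8/9) - (11/729)/(-235/27) = -5629/6345.

-5629/6345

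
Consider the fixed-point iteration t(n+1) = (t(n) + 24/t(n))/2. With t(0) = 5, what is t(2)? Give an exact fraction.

t(1) = (5 + 24/5)/2 = 49/10.
t(2) = (49/10 + 24/(49/10))/2 = 4801/980.

4801/980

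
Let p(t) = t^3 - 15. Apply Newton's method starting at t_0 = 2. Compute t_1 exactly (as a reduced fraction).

p'(t) = 3t^2.
p(2) = -7, p'(2) = 12, so t_1 = 2 - (-7)/12 = 31/12.

31/12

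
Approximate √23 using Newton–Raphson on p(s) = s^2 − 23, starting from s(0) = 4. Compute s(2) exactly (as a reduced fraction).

p'(s) = 2s.
p(4) = −7, p'(4) = 8, so s(1) = 4 − (−7)/8 = 39/8.
p(39/8) = 49/64, p'(39/8) = 39/4, so s(2) = (39/8) − (49/64)/(39/4) = 2993/624.

2993/624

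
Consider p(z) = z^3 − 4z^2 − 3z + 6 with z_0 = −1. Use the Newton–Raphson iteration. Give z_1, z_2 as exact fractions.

p'(z) = 3z^2 − 8z − 3.
p(−1) = 4, p'(−1) = 8, so z_1 = (−1) − 4/8 = −3/2.
p(−3/2) = −15/8, p'(−3/2) = 63/4, so z_2 = (−3/2) − (−15/8)/(63/4) = −29/21.

z_1 = −3/2, z_2 = −29/21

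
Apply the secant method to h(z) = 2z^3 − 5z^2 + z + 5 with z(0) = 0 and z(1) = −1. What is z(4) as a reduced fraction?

h(0) = 5, h(−1) = −3. z(2) = (−1) − (−3)·((−1) − 0)/((−3) − 5) = −5/8.
h(−1) = −3, h(−5/8) = 495/256. z(3) = (−5/8) − (495/256)·((−5/8) − (−1))/((495/256) − (−3)) = −325/421.
h(−5/8) = 495/256, h(−325/421) = 24492105/74618461. z(4) = (−325/421) − (24492105/74618461)·((−325/421) − (−5/8))/((24492105/74618461) − (495/256)) = −49686685/61951837.

−49686685/61951837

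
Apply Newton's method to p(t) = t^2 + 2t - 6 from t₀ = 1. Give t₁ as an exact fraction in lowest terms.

7/4

p'(t) = 2t + 2.
p(1) = -3, p'(1) = 4, so t₁ = 1 - (-3)/4 = 7/4.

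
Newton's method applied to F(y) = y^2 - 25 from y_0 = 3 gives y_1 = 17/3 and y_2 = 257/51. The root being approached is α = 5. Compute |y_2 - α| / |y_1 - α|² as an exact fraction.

3/34

y_1 - α = 17/3 - 5 = 2/3, so |y_1 - α| = 2/3.
y_2 - α = 257/51 - 5 = 2/51, so |y_2 - α| = 2/51.
|y_1 - α|² = 4/9.
Ratio = (2/51) / (4/9) = 3/34.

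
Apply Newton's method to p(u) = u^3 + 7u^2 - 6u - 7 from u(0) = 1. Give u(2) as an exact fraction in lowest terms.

p'(u) = 3u^2 + 14u - 6.
p(1) = -5, p'(1) = 11, so u(1) = 1 - (-5)/11 = 16/11.
p(16/11) = 2875/1331, p'(16/11) = 2506/121, so u(2) = (16/11) - (2875/1331)/(2506/121) = 37221/27566.

37221/27566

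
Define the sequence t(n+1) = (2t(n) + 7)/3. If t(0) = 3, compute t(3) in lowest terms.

157/27

t(1) = (2·3 + 7)/3 = 13/3.
t(2) = (2·(13/3) + 7)/3 = 47/9.
t(3) = (2·(47/9) + 7)/3 = 157/27.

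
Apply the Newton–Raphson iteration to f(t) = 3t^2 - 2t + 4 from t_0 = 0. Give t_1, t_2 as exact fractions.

f'(t) = 6t - 2.
f(0) = 4, f'(0) = -2, so t_1 = 0 - 4/(-2) = 2.
f(2) = 12, f'(2) = 10, so t_2 = 2 - 12/10 = 4/5.

t_1 = 2, t_2 = 4/5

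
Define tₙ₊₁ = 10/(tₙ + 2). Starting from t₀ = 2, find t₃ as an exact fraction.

t₁ = 10/(2 + 2) = 5/2.
t₂ = 10/(5/2 + 2) = 20/9.
t₃ = 10/(20/9 + 2) = 45/19.

45/19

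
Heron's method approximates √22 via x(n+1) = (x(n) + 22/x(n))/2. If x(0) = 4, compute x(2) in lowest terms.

713/152

x(1) = (4 + 22/4)/2 = 19/4.
x(2) = (19/4 + 22/(19/4))/2 = 713/152.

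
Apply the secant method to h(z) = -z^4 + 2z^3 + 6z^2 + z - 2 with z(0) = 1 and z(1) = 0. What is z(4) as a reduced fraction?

h(1) = 6, h(0) = -2. z(2) = 0 - (-2)·(0 - 1)/((-2) - 6) = 1/4.
h(0) = -2, h(1/4) = -345/256. z(3) = (1/4) - (-345/256)·((1/4) - 0)/((-345/256) - (-2)) = 128/167.
h(1/4) = -345/256, h(128/167) = 2214176190/777796321. z(4) = (128/167) - (2214176190/777796321)·((128/167) - (1/4))/((2214176190/777796321) - (-345/256)) = 14592768/35083757.

14592768/35083757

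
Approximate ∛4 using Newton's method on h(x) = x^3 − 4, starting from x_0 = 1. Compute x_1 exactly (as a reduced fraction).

h'(x) = 3x^2.
h(1) = −3, h'(1) = 3, so x_1 = 1 − (−3)/3 = 2.

2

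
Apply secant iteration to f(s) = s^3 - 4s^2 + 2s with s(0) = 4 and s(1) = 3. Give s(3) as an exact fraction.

2700/779

f(4) = 8, f(3) = -3. s(2) = 3 - (-3)·(3 - 4)/((-3) - 8) = 36/11.
f(3) = -3, f(36/11) = -1656/1331. s(3) = (36/11) - (-1656/1331)·((36/11) - 3)/((-1656/1331) - (-3)) = 2700/779.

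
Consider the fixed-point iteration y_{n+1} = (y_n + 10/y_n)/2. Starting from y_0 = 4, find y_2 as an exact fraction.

329/104

y_1 = (4 + 10/4)/2 = 13/4.
y_2 = (13/4 + 10/(13/4))/2 = 329/104.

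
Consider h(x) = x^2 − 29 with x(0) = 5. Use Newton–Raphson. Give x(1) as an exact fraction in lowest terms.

h'(x) = 2x.
h(5) = −4, h'(5) = 10, so x(1) = 5 − (−4)/10 = 27/5.

27/5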